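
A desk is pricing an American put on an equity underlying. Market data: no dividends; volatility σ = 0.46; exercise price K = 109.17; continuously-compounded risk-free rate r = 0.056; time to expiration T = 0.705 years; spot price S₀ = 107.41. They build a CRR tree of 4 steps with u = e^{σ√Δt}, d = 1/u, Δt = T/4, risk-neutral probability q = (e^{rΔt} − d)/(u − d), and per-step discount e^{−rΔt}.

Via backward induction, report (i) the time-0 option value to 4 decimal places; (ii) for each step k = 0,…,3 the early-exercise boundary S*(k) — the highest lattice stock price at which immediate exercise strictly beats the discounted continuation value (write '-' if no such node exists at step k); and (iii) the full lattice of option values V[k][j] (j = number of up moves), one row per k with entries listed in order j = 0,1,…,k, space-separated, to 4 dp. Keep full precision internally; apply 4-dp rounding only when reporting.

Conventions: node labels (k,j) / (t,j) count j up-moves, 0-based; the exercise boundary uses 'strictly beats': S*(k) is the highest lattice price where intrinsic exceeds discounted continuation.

params: Δt=0.17625 u=1.21303 d=0.82438 q=0.47739 e^(-rΔt)=0.99018
t_4 payoffs: 59.5605 36.1731 1.7600 0.0000 0.0000
t_3: node(3,0) S=60.1776 payoff=48.9924 vs cont=47.9202 → 48.9924 [stop]  node(3,1) S=88.5472 payoff=20.6228 vs cont=19.5506 → 20.6228 [stop]  node(3,2) S=130.2911 payoff=0.0000 vs cont=0.9108 → 0.9108 [wait]  node(3,3) S=191.7144 payoff=0.0000 vs cont=0.0000 → 0.0000 [wait]  ⇒ S*(3)=88.5472
t_2: node(2,0) S=72.9969 payoff=36.1731 vs cont=35.1008 → 36.1731 [stop]  node(2,1) S=107.4100 payoff=1.7600 vs cont=11.1023 → 11.1023 [wait]  node(2,2) S=158.0464 payoff=0.0000 vs cont=0.4713 → 0.4713 [wait]  ⇒ S*(2)=72.9969
t_1: node(1,0) S=88.5472 payoff=20.6228 vs cont=23.9668 → 23.9668 [wait]  node(1,1) S=130.2911 payoff=0.0000 vs cont=5.9680 → 5.9680 [wait]  ⇒ S*(1)=-
t_0: node(0,0) S=107.4100 payoff=1.7600 vs cont=15.2233 → 15.2233 [wait]  ⇒ S*(0)=-

price = 15.2233
boundary = - - 72.9969 88.5472
tree:
15.2233
23.9668 5.9680
36.1731 11.1023 0.4713
48.9924 20.6228 0.9108 0.0000
59.5605 36.1731 1.7600 0.0000 0.0000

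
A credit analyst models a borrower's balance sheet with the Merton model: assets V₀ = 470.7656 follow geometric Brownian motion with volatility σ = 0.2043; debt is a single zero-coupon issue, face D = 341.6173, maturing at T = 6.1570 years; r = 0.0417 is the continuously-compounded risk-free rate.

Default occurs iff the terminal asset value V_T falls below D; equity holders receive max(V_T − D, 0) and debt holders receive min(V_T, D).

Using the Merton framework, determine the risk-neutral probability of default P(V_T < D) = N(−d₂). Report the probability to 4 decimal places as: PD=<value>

Work the structural quantities from V₀ = 470.7656 against face 341.6173:
d₁ = [ln(V₀/D) + (r + σ²/2)T] / (σ√T)
   = [ln(470.7656/341.6173) + (0.0417 + 0.5·0.2043²)·6.1570] / (0.2043·√6.1570)
   = [0.320669 + 0.385239] / 0.506936 = 1.392500
d₂ = d₁ − σ√T = 1.392500 − 0.506936 = 0.885564
risk-neutral PD = N(−d₂) = N(-0.885564) = 0.187926

PD=0.1879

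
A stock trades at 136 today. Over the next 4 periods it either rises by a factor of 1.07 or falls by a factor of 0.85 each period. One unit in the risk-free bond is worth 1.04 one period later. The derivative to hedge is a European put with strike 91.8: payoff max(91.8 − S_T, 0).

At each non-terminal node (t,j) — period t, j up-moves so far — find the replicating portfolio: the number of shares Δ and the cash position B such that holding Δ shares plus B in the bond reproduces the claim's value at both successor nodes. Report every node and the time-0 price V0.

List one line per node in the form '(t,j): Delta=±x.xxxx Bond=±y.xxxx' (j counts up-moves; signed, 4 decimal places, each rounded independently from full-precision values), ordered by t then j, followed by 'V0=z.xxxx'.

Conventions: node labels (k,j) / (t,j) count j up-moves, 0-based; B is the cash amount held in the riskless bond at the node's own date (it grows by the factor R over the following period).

Under the risk-neutral measure, an up-move has probability p* = (R−d)/(u−d) = 0.8636 and values discount at R = 1.04.
Payoffs at expiry: V(4,0)=20.8072, V(4,1)=2.4325, V(4,2)=0.0000, V(4,3)=0.0000, V(4,4)=0.0000
Node (3,0) S=83.5210: V=(p*·2.4325+(1−p*)·20.8072)/1.04=4.7482; Δ=(2.4325−20.8072)/(89.3675−70.9928)=-1.0000; B=V−Δ·S=88.2692
Node (3,1) S=105.1382: V=(p*·0.0000+(1−p*)·2.4325)/1.04=0.3190; Δ=(0.0000−2.4325)/(112.4979−89.3675)=-0.1052; B=V−Δ·S=11.3759
Node (3,2) S=132.3504: V=(p*·0.0000+(1−p*)·0.0000)/1.04=0.0000; Δ=(0.0000−0.0000)/(141.6150−112.4979)=0.0000; B=V−Δ·S=0.0000
Node (3,3) S=166.6058: V=(p*·0.0000+(1−p*)·0.0000)/1.04=0.0000; Δ=(0.0000−0.0000)/(178.2683−141.6150)=0.0000; B=V−Δ·S=0.0000
Node (2,0) S=98.2600: V=(p*·0.3190+(1−p*)·4.7482)/1.04=0.8874; Δ=(0.3190−4.7482)/(105.1382−83.5210)=-0.2049; B=V−Δ·S=21.0205
Node (2,1) S=123.6920: V=(p*·0.0000+(1−p*)·0.3190)/1.04=0.0418; Δ=(0.0000−0.3190)/(132.3504−105.1382)=-0.0117; B=V−Δ·S=1.4916
Node (2,2) S=155.7064: V=(p*·0.0000+(1−p*)·0.0000)/1.04=0.0000; Δ=(0.0000−0.0000)/(166.6058−132.3504)=0.0000; B=V−Δ·S=0.0000
Node (1,0) S=115.6000: V=(p*·0.0418+(1−p*)·0.8874)/1.04=0.1511; Δ=(0.0418−0.8874)/(123.6920−98.2600)=-0.0333; B=V−Δ·S=3.9948
Node (1,1) S=145.5200: V=(p*·0.0000+(1−p*)·0.0418)/1.04=0.0055; Δ=(0.0000−0.0418)/(155.7064−123.6920)=-0.0013; B=V−Δ·S=0.1956
Node (0,0) S=136.0000: V=(p*·0.0055+(1−p*)·0.1511)/1.04=0.0244; Δ=(0.0055−0.1511)/(145.5200−115.6000)=-0.0049; B=V−Δ·S=0.6862
Verification: the root portfolio costs Δ(0,0)·S0 + B(0,0) = 0.0244, matching V0.

(0,0): Delta=-0.0049 Bond=0.6862
(1,0): Delta=-0.0333 Bond=3.9948
(1,1): Delta=-0.0013 Bond=0.1956
(2,0): Delta=-0.2049 Bond=21.0205
(2,1): Delta=-0.0117 Bond=1.4916
(2,2): Delta=0.0000 Bond=0.0000
(3,0): Delta=-1.0000 Bond=88.2692
(3,1): Delta=-0.1052 Bond=11.3759
(3,2): Delta=0.0000 Bond=0.0000
(3,3): Delta=0.0000 Bond=0.0000
V0=0.0244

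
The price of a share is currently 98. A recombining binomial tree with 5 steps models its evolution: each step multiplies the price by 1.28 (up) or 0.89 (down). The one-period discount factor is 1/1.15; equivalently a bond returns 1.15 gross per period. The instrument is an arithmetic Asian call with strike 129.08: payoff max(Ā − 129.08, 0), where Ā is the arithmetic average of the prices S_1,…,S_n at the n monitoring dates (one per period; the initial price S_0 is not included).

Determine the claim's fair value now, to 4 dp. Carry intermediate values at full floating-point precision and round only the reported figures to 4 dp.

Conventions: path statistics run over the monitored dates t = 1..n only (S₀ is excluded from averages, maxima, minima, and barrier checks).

price = 14.6695

Set p* = 0.6667 (from d < R < u); the path-dependent value is the discounted p*-expectation over all price paths.
Enumerate all 2^5 = 32 price paths (U = up ×1.28, D = down ×0.89); each path with k up-moves has probability p*^k·(1−p*)^(5−k).
DDDDD: Ā=70.0288, payoff=0.0000, prob=0.004115
UDDDD: Ā=100.7156, payoff=0.0000, prob=0.008230
DUDDD: Ā=93.0716, payoff=0.0000, prob=0.008230
UUDDD: Ā=133.8557, payoff=4.7757, prob=0.016461
DDUDD: Ā=86.2684, payoff=0.0000, prob=0.008230
UDUDD: Ā=124.0714, payoff=0.0000, prob=0.016461
DUUDD: Ā=116.4274, payoff=0.0000, prob=0.016461
UUUDD: Ā=167.4462, payoff=38.3662, prob=0.032922
DDDUD: Ā=80.2136, payoff=0.0000, prob=0.008230
UDDUD: Ā=115.3634, payoff=0.0000, prob=0.016461
DUDUD: Ā=107.7194, payoff=0.0000, prob=0.016461
UUDUD: Ā=154.9222, payoff=25.8422, prob=0.032922
DDUUD: Ā=100.9162, payoff=0.0000, prob=0.016461
UDUUD: Ā=145.1379, payoff=16.0579, prob=0.032922
DUUUD: Ā=137.4939, payoff=8.4139, prob=0.032922
UUUUD: Ā=197.7440, payoff=68.6640, prob=0.065844
DDDDU: Ā=74.8248, payoff=0.0000, prob=0.008230
UDDDU: Ā=107.6132, payoff=0.0000, prob=0.016461
DUDDU: Ā=99.9692, payoff=0.0000, prob=0.016461
UUDDU: Ā=143.7759, payoff=14.6959, prob=0.032922
DDUDU: Ā=93.1660, payoff=0.0000, prob=0.016461
UDUDU: Ā=133.9916, payoff=4.9116, prob=0.032922
DUUDU: Ā=126.3476, payoff=0.0000, prob=0.032922
UUUDU: Ā=181.7134, payoff=52.6334, prob=0.065844
DDDUU: Ā=87.1112, payoff=0.0000, prob=0.016461
UDDUU: Ā=125.2836, payoff=0.0000, prob=0.032922
DUDUU: Ā=117.6396, payoff=0.0000, prob=0.032922
UUDUU: Ā=169.1895, payoff=40.1095, prob=0.065844
DDUUU: Ā=110.8364, payoff=0.0000, prob=0.032922
UDUUU: Ā=159.4052, payoff=30.3252, prob=0.065844
DUUUU: Ā=151.7612, payoff=22.6812, prob=0.065844
UUUUU: Ā=218.2633, payoff=89.1833, prob=0.131687
Price = Σ prob·payoff / R^5 = 29.505687 / 2.011357 = 14.6695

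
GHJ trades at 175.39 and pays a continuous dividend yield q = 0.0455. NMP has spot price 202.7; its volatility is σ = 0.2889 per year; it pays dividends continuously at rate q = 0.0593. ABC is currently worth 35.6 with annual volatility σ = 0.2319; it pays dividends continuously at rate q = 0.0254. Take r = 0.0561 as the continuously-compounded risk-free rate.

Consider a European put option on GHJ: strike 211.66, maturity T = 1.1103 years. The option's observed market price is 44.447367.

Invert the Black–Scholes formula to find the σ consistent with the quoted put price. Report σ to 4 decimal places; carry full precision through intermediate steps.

At σ = 0.3303 the Black–Scholes value reproduces the quote:
σ√T = 0.3303·√1.1103 = 0.348040
d₁ = (ln(S/K) + (r−q+σ²/2)T) / (σ√T) = (ln(175.39/211.66) + (0.0561−0.0455+0.3303²/2)·1.1103) / 0.348040 = (-0.187969 + 0.072335) / 0.348040 = -0.332244
d₂ = d₁ − σ√T = -0.332244 − 0.348040 = -0.680284
e^{−rT} = 0.939612
e^{−qT} = 0.950736
N(−d₁) = 0.630148,  N(−d₂) = 0.751838
V = K·e^{−rT}·N(−d₂) − S·e^{−qT}·N(−d₁) = 149.524236 − 105.076868 = 44.447367 (the quoted price), and the Black–Scholes price is strictly increasing in σ, so σ is unique

sigma = 0.3303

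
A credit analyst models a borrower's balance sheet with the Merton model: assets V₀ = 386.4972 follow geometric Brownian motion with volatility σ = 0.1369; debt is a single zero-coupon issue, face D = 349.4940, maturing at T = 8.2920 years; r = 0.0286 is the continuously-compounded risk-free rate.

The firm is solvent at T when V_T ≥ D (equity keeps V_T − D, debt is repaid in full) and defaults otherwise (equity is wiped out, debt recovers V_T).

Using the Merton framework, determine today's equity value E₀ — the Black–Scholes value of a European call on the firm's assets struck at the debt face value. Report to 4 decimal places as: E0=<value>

E0=124.6064

With assets at 386.4972 and a single debt payment of 349.4940 at 8.2920 years:
d₁ = [ln(V₀/D) + (r + σ²/2)T] / (σ√T)
   = [ln(386.4972/349.4940) + (0.0286 + 0.5·0.1369²)·8.2920] / (0.1369·√8.2920)
   = [0.100638 + 0.314854] / 0.394215 = 1.053974
d₂ = d₁ − σ√T = 1.053974 − 0.394215 = 0.659759
N(d₁) = 0.854052,  N(d₂) = 0.745296,  e^(−rT) = 0.788872
E₀ = V₀·N(d₁) − D·e^(−rT)·N(d₂)
   = 386.4972·0.854052 − 349.4940·0.788872·0.745296 = 124.606397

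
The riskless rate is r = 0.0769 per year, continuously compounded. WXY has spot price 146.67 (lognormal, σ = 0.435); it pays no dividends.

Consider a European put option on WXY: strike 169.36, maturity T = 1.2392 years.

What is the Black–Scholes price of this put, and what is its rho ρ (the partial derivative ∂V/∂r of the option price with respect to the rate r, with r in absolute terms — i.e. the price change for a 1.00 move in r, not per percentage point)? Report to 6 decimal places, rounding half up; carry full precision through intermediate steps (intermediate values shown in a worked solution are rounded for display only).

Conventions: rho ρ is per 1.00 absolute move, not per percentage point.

σ√T = 0.435·√1.2392 = 0.484239
d₁ = (ln(S/K) + (r+σ²/2)T) / (σ√T) = (ln(146.67/169.36) + (0.0769+0.435²/2)·1.2392) / 0.484239 = (-0.143841 + 0.212538) / 0.484239 = 0.141865
d₂ = d₁ − σ√T = 0.141865 − 0.484239 = -0.342374
e^{−rT} = 0.909105
N(−d₁) = 0.443593,  N(−d₂) = 0.633965
Put price V = K·e^{−rT}·N(−d₂) − S·N(−d₁) = 97.609116 − 65.061805 = 32.547312
ρ = −K·T·e^{−rT}·N(−d₂) = -120.957217

price = 32.547312
ρ = -120.957217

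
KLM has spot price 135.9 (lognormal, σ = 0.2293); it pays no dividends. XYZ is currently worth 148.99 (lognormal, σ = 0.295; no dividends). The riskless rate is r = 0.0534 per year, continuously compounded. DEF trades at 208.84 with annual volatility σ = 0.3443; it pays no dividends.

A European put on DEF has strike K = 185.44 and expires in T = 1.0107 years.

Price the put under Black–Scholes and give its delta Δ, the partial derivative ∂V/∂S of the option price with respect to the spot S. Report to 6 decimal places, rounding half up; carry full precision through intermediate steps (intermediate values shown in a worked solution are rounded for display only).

σ√T = 0.3443·√1.0107 = 0.346137
d₁ = (ln(S/K) + (r+σ²/2)T) / (σ√T) = (ln(208.84/185.44) + (0.0534+0.3443²/2)·1.0107) / 0.346137 = (0.118837 + 0.113877) / 0.346137 = 0.672317
d₂ = d₁ − σ√T = 0.672317 − 0.346137 = 0.326180
e^{−rT} = 0.947459
N(−d₁) = 0.250691,  N(−d₂) = 0.372144
Put price V = K·e^{−rT}·N(−d₂) − S·N(−d₁) = 65.384547 − 52.354300 = 13.030247
Δ = −N(−d₁) = -0.250691

price = 13.030247
Δ = -0.250691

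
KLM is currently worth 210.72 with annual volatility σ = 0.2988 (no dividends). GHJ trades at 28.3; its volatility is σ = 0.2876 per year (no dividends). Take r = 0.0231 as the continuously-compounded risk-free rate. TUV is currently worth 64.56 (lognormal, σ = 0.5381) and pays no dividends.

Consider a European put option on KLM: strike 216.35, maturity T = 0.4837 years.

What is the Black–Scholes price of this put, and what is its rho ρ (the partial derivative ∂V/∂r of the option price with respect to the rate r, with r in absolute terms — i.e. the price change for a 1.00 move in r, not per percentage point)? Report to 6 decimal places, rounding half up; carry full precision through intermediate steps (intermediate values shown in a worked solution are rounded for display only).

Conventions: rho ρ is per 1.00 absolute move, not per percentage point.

price = 19.231577
ρ = -59.013062

σ√T = 0.2988·√0.4837 = 0.207811
d₁ = (ln(S/K) + (r+σ²/2)T) / (σ√T) = (ln(210.72/216.35) + (0.0231+0.2988²/2)·0.4837) / 0.207811 = (-0.026367 + 0.032766) / 0.207811 = 0.030792
d₂ = d₁ − σ√T = 0.030792 − 0.207811 = -0.177019
e^{−rT} = 0.988889
N(−d₁) = 0.487718,  N(−d₂) = 0.570253
Put price V = K·e^{−rT}·N(−d₂) − S·N(−d₁) = 122.003436 − 102.771860 = 19.231577
ρ = −K·T·e^{−rT}·N(−d₂) = -59.013062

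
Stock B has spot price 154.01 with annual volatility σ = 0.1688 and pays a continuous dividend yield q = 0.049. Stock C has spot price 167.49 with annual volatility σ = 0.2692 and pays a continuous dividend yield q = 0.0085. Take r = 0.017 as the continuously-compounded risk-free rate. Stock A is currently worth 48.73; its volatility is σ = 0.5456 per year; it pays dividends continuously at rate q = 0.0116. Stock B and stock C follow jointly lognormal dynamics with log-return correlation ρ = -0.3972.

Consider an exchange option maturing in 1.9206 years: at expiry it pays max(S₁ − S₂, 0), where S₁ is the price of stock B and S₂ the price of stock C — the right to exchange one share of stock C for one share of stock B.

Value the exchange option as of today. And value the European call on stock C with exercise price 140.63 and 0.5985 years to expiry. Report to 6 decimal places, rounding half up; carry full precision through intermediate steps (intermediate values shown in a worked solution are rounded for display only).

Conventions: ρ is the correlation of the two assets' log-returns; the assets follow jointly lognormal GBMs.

σ_eff = √(σ₁² + σ₂² − 2ρσ₁σ₂) = √(0.1688² + 0.2692² − 2·-0.3972·0.1688·0.2692) = 0.370217
d₁ = (ln(S₁/S₂) + (q₂ − q₁ + σ_eff²/2)T) / (σ_eff√T) = (ln(154.01/167.49) + (0.0085 − 0.049 + 0.068530)·1.9206) / 0.513067 = -0.058611
d₂ = d₁ − σ_eff√T = -0.058611 − 0.513067 = -0.571678
N(d₁) = 0.476631,  N(d₂) = 0.283770
V = S₁·e^{−q₁T}·N(d₁) − S₂·e^{−q₂T}·N(d₂) = 66.812856 − 46.759022 = 20.053833
[vanilla: stock C call K=140.63]
σ√T = 0.2692·√0.5985 = 0.208261
d₁ = (ln(S/K) + (r−q+σ²/2)T) / (σ√T) = (ln(167.49/140.63) + (0.017−0.0085+0.2692²/2)·0.5985) / 0.208261 = (0.174791 + 0.026773) / 0.208261 = 0.967849
d₂ = d₁ − σ√T = 0.967849 − 0.208261 = 0.759588
e^{−rT} = 0.989877
e^{−qT} = 0.994926
N(d₁) = 0.833440,  N(d₂) = 0.776250
price = S·e^{−qT}·N(d₁) − K·e^{−rT}·N(d₂) = 138.884541 − 108.058931 = 30.825609

exchange price = 20.053833
price(stock C call K=140.63) = 30.825609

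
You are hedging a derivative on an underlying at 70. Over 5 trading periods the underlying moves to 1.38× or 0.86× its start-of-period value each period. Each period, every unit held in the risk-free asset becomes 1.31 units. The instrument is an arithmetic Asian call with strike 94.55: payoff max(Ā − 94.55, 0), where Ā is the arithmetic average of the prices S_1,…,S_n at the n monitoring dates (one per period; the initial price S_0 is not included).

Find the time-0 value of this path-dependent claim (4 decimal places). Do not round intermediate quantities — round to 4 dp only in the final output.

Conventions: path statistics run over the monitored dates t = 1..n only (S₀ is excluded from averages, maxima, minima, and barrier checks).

price = 19.4503

With p* = (R−d)/(u−d) = 0.8654, sum probability × payoff across the paths and divide by R^5.
Enumerate all 2^5 = 32 price paths (U = up ×1.38, D = down ×0.86); each path with k up-moves has probability p*^k·(1−p*)^(5−k).
DDDDD: Ā=45.5433, payoff=0.0000, prob=0.000044
UDDDD: Ā=73.0811, payoff=0.0000, prob=0.000284
DUDDD: Ā=65.8011, payoff=0.0000, prob=0.000284
UUDDD: Ā=105.5878, payoff=11.0378, prob=0.001827
DDUDD: Ā=59.5403, payoff=0.0000, prob=0.000284
UDUDD: Ā=95.5414, payoff=0.9914, prob=0.001827
DUUDD: Ā=88.2614, payoff=0.0000, prob=0.001827
UUUDD: Ā=141.6287, payoff=47.0787, prob=0.011744
DDDUD: Ā=54.1560, payoff=0.0000, prob=0.000284
UDDUD: Ā=86.9015, payoff=0.0000, prob=0.001827
DUDUD: Ā=79.6215, payoff=0.0000, prob=0.001827
UUDUD: Ā=127.7647, payoff=33.2147, prob=0.011744
DDUUD: Ā=73.3607, payoff=0.0000, prob=0.001827
UDUUD: Ā=117.7183, payoff=23.1683, prob=0.011744
DUUUD: Ā=110.4383, payoff=15.8883, prob=0.011744
UUUUD: Ā=177.2149, payoff=82.6649, prob=0.075497
DDDDU: Ā=49.5255, payoff=0.0000, prob=0.000284
UDDDU: Ā=79.4711, payoff=0.0000, prob=0.001827
DUDDU: Ā=72.1911, payoff=0.0000, prob=0.001827
UUDDU: Ā=115.8416, payoff=21.2916, prob=0.011744
DDUDU: Ā=65.9303, payoff=0.0000, prob=0.001827
UDUDU: Ā=105.7952, payoff=11.2452, prob=0.011744
DUUDU: Ā=98.5152, payoff=3.9652, prob=0.011744
UUUDU: Ā=158.0825, payoff=63.5325, prob=0.075497
DDDUU: Ā=60.5461, payoff=0.0000, prob=0.001827
UDDUU: Ā=97.1553, payoff=2.6053, prob=0.011744
DUDUU: Ā=89.8753, payoff=0.0000, prob=0.011744
UUDUU: Ā=144.2185, payoff=49.6685, prob=0.075497
DDUUU: Ā=83.6145, payoff=0.0000, prob=0.011744
UDUUU: Ā=134.1721, payoff=39.6221, prob=0.075497
DUUUU: Ā=126.8921, payoff=32.3421, prob=0.075497
UUUUU: Ā=203.6176, payoff=109.0676, prob=0.485340
Price = Σ prob·payoff / R^5 = 75.038175 / 3.857949 = 19.4503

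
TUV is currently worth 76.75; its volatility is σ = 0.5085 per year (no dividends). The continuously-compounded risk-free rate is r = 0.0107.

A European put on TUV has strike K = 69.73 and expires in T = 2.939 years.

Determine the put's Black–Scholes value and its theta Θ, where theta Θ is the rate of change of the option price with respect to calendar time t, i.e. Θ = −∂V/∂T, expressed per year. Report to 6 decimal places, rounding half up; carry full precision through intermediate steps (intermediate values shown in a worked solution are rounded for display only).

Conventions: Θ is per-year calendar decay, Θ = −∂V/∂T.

price = 19.976716
Θ = -3.389618

σ√T = 0.5085·√2.939 = 0.871748
d₁ = (ln(S/K) + (r+σ²/2)T) / (σ√T) = (ln(76.75/69.73) + (0.0107+0.5085²/2)·2.939) / 0.871748 = (0.095923 + 0.411419) / 0.871748 = 0.581983
d₂ = d₁ − σ√T = 0.581983 − 0.871748 = -0.289765
e^{−rT} = 0.969042
N(−d₁) = 0.280289,  N(−d₂) = 0.614002
Put price V = K·e^{−rT}·N(−d₂) − S·N(−d₁) = 41.488911 − 21.512195 = 19.976716
φ(d₁) = (1/√(2π))·e^{−d₁²/2} = 0.336792
Θ = −S·φ(d₁)·σ/(2√T) + r·K·e^{−rT}·N(−d₂) = −3.833549 + 0.443931 = -3.389618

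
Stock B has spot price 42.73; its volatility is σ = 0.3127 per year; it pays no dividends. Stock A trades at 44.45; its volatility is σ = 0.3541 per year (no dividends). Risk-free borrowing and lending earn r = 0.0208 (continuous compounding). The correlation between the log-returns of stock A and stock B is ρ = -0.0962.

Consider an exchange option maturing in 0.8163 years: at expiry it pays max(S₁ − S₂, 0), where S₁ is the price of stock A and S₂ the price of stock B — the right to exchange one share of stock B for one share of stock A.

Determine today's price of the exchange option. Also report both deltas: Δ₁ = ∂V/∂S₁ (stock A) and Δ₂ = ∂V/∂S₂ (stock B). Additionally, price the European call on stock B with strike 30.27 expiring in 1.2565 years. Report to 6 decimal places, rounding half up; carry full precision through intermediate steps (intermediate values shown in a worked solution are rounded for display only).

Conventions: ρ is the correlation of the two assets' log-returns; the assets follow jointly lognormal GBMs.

exchange price = 8.593913
Δ1 = 0.622367
Δ2 = -0.446297
price(stock B call K=30.27) = 14.158664

σ_eff = √(σ₁² + σ₂² − 2ρσ₁σ₂) = √(0.3541² + 0.3127² − 2·-0.0962·0.3541·0.3127) = 0.494441
d₁ = (ln(S₁/S₂) + (q₂ − q₁ + σ_eff²/2)T) / (σ_eff√T) = (ln(44.45/42.73) + (0.0 − 0.0 + 0.122236)·0.8163) / 0.446724 = 0.311702
d₂ = d₁ − σ_eff√T = 0.311702 − 0.446724 = -0.135022
N(d₁) = 0.622367,  N(d₂) = 0.446297
V = S₁·e^{−q₁T}·N(d₁) − S₂·e^{−q₂T}·N(d₂) = 27.664196 − 19.070283 = 8.593913
Δ₁ = e^{−q₁T}·N(d₁) = 0.622367;  Δ₂ = −e^{−q₂T}·N(d₂) = -0.446297
[vanilla: stock B call K=30.27]
σ√T = 0.3127·√1.2565 = 0.350517
d₁ = (ln(S/K) + (r+σ²/2)T) / (σ√T) = (ln(42.73/30.27) + (0.0208+0.3127²/2)·1.2565) / 0.350517 = (0.344744 + 0.087566) / 0.350517 = 1.233351
d₂ = d₁ − σ√T = 1.233351 − 0.350517 = 0.882834
e^{−rT} = 0.974203
N(d₁) = 0.891278,  N(d₂) = 0.811337
price = S·N(d₁) − K·e^{−rT}·N(d₂) = 38.084288 − 23.925625 = 14.158664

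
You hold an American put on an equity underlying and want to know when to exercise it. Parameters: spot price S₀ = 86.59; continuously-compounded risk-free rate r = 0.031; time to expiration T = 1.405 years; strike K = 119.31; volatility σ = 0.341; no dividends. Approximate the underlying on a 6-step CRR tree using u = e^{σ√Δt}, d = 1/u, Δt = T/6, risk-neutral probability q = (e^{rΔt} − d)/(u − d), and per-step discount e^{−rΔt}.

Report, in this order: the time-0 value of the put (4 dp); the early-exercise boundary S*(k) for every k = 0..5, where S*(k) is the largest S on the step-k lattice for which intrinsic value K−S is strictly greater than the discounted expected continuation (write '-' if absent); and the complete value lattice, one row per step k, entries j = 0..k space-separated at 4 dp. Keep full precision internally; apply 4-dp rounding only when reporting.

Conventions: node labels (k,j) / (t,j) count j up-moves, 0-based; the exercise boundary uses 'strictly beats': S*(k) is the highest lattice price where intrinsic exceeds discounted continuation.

price = 34.9245
boundary = - 73.4182 62.2500 73.4182 86.5900 102.1249
tree:
34.9245
45.8918 23.6113
57.0600 33.7224 13.0512
66.5292 45.8918 21.0929 4.5655
74.5581 57.0600 32.7200 8.8577 0.0000
81.3656 66.5292 45.8918 17.1851 0.0000 0.0000
87.1376 74.5581 57.0600 32.7200 0.0000 0.0000 0.0000

Δt=0.23417, u=1.17941, d=0.84788, q=0.48082, disc=e^(-rΔt)=0.99277
k=6 terminal: V=max(K-S,0) → 87.1376 74.5581 57.0600 32.7200 0.0000 0.0000 0.0000
k=5: j=0 S=37.9444 intr=81.3656 cont=80.5027 V=81.3656[EX]; j=1 S=52.7808 intr=66.5292 cont=65.6663 V=66.5292[EX]; j=2 S=73.4182 intr=45.8918 cont=45.0288 V=45.8918[EX]; j=3 S=102.1249 intr=17.1851 cont=16.8648 V=17.1851[EX]; j=4 S=142.0561 intr=0.0000 cont=0.0000 V=0.0000[hold]; j=5 S=197.6004 intr=0.0000 cont=0.0000 V=0.0000[hold]  S*(5)=102.1249
k=4: j=0 S=44.7519 intr=74.5581 cont=73.6951 V=74.5581[EX]; j=1 S=62.2500 intr=57.0600 cont=56.1970 V=57.0600[EX]; j=2 S=86.5900 intr=32.7200 cont=31.8570 V=32.7200[EX]; j=3 S=120.4469 intr=0.0000 cont=8.8577 V=8.8577[hold]; j=4 S=167.5421 intr=0.0000 cont=0.0000 V=0.0000[hold]  S*(4)=86.5900
k=3: j=0 S=52.7808 intr=66.5292 cont=65.6663 V=66.5292[EX]; j=1 S=73.4182 intr=45.8918 cont=45.0288 V=45.8918[EX]; j=2 S=102.1249 intr=17.1851 cont=21.0929 V=21.0929[hold]; j=3 S=142.0561 intr=0.0000 cont=4.5655 V=4.5655[hold]  S*(3)=73.4182
k=2: j=0 S=62.2500 intr=57.0600 cont=56.1970 V=57.0600[EX]; j=1 S=86.5900 intr=32.7200 cont=33.7224 V=33.7224[hold]; j=2 S=120.4469 intr=0.0000 cont=13.0512 V=13.0512[hold]  S*(2)=62.2500
k=1: j=0 S=73.4182 intr=45.8918 cont=45.5073 V=45.8918[EX]; j=1 S=102.1249 intr=17.1851 cont=23.6113 V=23.6113[hold]  S*(1)=73.4182
k=0: j=0 S=86.5900 intr=32.7200 cont=34.9245 V=34.9245[hold]  S*(0)=-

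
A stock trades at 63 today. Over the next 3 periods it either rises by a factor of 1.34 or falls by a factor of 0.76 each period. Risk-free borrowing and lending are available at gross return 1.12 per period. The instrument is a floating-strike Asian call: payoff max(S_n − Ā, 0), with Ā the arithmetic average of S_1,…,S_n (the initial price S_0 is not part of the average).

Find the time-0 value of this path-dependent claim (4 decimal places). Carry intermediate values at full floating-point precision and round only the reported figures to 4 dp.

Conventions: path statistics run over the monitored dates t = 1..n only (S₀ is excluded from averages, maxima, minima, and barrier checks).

price = 9.1607

Set p* = 0.6207 (from d < R < u); the path-dependent value is the discounted p*-expectation over all price paths.
Enumerate all 2^3 = 8 price paths (U = up ×1.34, D = down ×0.76); each path with k up-moves has probability p*^k·(1−p*)^(3−k).
DDD: Ā=37.3081, payoff=0.0000, prob=0.054574
UDD: Ā=65.7801, payoff=0.0000, prob=0.089303
DUD: Ā=53.6001, payoff=0.0000, prob=0.089303
UUD: Ā=94.5054, payoff=0.0000, prob=0.146131
DDU: Ā=44.3433, payoff=4.4177, prob=0.089303
UDU: Ā=78.1842, payoff=7.7892, prob=0.146131
DUU: Ā=66.0042, payoff=19.9692, prob=0.146131
UUU: Ā=116.3758, payoff=35.2088, prob=0.239124
Price = Σ prob·payoff / R^3 = 12.870144 / 1.404928 = 9.1607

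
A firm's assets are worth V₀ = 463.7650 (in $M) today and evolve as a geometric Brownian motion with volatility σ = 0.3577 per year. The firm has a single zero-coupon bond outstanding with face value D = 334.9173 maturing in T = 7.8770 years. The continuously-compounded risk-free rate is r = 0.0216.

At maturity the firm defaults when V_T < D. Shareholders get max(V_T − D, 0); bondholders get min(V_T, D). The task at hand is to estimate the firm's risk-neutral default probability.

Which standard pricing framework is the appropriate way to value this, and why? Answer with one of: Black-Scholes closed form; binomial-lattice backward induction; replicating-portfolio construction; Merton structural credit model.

Key observation: assets follow a GBM and default happens iff V_T < 334.9173; valuing claims on that split (equity as a call, risky debt as the residual) is the structural model's definition.

framework: Merton structural credit model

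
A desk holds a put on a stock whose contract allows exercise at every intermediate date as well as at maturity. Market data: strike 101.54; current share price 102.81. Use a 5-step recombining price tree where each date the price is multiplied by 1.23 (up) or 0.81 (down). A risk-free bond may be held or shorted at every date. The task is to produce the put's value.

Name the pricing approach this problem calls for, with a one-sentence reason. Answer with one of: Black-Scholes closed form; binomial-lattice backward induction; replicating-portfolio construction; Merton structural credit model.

framework: binomial-lattice backward induction

Key observation: the put (strike 101.54 on spot 102.81) is American-style on a 5-step discrete price model, so the early-exercise decision at every node requires stepwise backward valuation — a closed form cannot price the exercise right.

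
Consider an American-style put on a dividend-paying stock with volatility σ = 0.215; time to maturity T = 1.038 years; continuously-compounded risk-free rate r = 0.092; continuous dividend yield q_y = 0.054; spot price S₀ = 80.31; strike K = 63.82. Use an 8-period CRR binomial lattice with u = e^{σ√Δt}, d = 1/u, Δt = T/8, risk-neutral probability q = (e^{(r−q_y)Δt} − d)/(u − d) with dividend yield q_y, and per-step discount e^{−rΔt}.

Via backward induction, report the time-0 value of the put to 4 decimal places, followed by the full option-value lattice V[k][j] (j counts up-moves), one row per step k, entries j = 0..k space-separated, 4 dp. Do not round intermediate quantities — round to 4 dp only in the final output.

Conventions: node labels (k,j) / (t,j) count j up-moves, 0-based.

params: Δt=0.12975 u=1.08052 d=0.92548 q=0.51253 e^(-rΔt)=0.98813
t_8 payoffs: 20.5986 13.3578 4.9039 0.0000 0.0000 0.0000 0.0000 0.0000 0.0000
k=7: node(7,0) S=46.7017 payoff=17.1183 vs cont=16.6871 → 17.1183 [stop]  node(7,1) S=54.5256 payoff=9.2944 vs cont=8.9178 → 9.2944 [stop]  node(7,2) S=63.6602 payoff=0.1598 vs cont=2.3621 → 2.3621 [wait]  node(7,3) S=74.3251 payoff=0.0000 vs cont=0.0000 → 0.0000 [wait]  node(7,4) S=86.7768 payoff=0.0000 vs cont=0.0000 → 0.0000 [wait]  node(7,5) S=101.3144 payoff=0.0000 vs cont=0.0000 → 0.0000 [wait]  node(7,6) S=118.2875 payoff=0.0000 vs cont=0.0000 → 0.0000 [wait]  node(7,7) S=138.1041 payoff=0.0000 vs cont=0.0000 → 0.0000 [wait]
k=6: node(6,0) S=50.4622 payoff=13.3578 vs cont=12.9528 → 13.3578 [stop]  node(6,1) S=58.9161 payoff=4.9039 vs cont=5.6733 → 5.6733 [wait]  node(6,2) S=68.7863 payoff=0.0000 vs cont=1.1378 → 1.1378 [wait]  node(6,3) S=80.3100 payoff=0.0000 vs cont=0.0000 → 0.0000 [wait]  node(6,4) S=93.7643 payoff=0.0000 vs cont=0.0000 → 0.0000 [wait]  node(6,5) S=109.4725 payoff=0.0000 vs cont=0.0000 → 0.0000 [wait]  node(6,6) S=127.8123 payoff=0.0000 vs cont=0.0000 → 0.0000 [wait]
k=5: node(5,0) S=54.5256 payoff=9.2944 vs cont=9.3075 → 9.3075 [wait]  node(5,1) S=63.6602 payoff=0.1598 vs cont=3.3090 → 3.3090 [wait]  node(5,2) S=74.3251 payoff=0.0000 vs cont=0.5481 → 0.5481 [wait]  node(5,3) S=86.7768 payoff=0.0000 vs cont=0.0000 → 0.0000 [wait]  node(5,4) S=101.3144 payoff=0.0000 vs cont=0.0000 → 0.0000 [wait]  node(5,5) S=118.2875 payoff=0.0000 vs cont=0.0000 → 0.0000 [wait]
k=4: node(4,0) S=58.9161 payoff=4.9039 vs cont=6.1591 → 6.1591 [wait]  node(4,1) S=68.7863 payoff=0.0000 vs cont=1.8715 → 1.8715 [wait]  node(4,2) S=80.3100 payoff=0.0000 vs cont=0.2640 → 0.2640 [wait]  node(4,3) S=93.7643 payoff=0.0000 vs cont=0.0000 → 0.0000 [wait]  node(4,4) S=109.4725 payoff=0.0000 vs cont=0.0000 → 0.0000 [wait]
k=3: node(3,0) S=63.6602 payoff=0.1598 vs cont=3.9146 → 3.9146 [wait]  node(3,1) S=74.3251 payoff=0.0000 vs cont=1.0352 → 1.0352 [wait]  node(3,2) S=86.7768 payoff=0.0000 vs cont=0.1272 → 0.1272 [wait]  node(3,3) S=101.3144 payoff=0.0000 vs cont=0.0000 → 0.0000 [wait]
k=2: node(2,0) S=68.7863 payoff=0.0000 vs cont=2.4099 → 2.4099 [wait]  node(2,1) S=80.3100 payoff=0.0000 vs cont=0.5630 → 0.5630 [wait]  node(2,2) S=93.7643 payoff=0.0000 vs cont=0.0613 → 0.0613 [wait]
k=1: node(1,0) S=74.3251 payoff=0.0000 vs cont=1.4459 → 1.4459 [wait]  node(1,1) S=86.7768 payoff=0.0000 vs cont=0.3022 → 0.3022 [wait]
k=0: node(0,0) S=80.3100 payoff=0.0000 vs cont=0.8496 → 0.8496 [wait]

price = 0.8496
tree:
0.8496
1.4459 0.3022
2.4099 0.5630 0.0613
3.9146 1.0352 0.1272 0.0000
6.1591 1.8715 0.2640 0.0000 0.0000
9.3075 3.3090 0.5481 0.0000 0.0000 0.0000
13.3578 5.6733 1.1378 0.0000 0.0000 0.0000 0.0000
17.1183 9.2944 2.3621 0.0000 0.0000 0.0000 0.0000 0.0000
20.5986 13.3578 4.9039 0.0000 0.0000 0.0000 0.0000 0.0000 0.0000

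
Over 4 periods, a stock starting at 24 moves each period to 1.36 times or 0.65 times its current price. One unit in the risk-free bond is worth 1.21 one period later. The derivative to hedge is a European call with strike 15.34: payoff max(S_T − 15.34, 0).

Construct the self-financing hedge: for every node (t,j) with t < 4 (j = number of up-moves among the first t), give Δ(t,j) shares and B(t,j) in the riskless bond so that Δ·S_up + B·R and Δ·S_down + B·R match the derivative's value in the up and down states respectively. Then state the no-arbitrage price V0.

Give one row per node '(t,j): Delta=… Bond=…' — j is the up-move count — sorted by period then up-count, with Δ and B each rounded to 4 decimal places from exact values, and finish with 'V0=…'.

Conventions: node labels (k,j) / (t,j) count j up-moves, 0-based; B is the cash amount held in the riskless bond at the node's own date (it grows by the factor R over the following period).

(0,0): Delta=0.9762 Bond=-6.4870
(1,0): Delta=0.8561 Bond=-5.9749
(1,1): Delta=0.9916 Bond=-8.3513
(2,0): Delta=0.3092 Bond=-1.6842
(2,1): Delta=0.9261 Bond=-8.7150
(2,2): Delta=1.0000 Bond=-10.4774
(3,0): Delta=0.0000 Bond=0.0000
(3,1): Delta=0.3488 Bond=-2.5838
(3,2): Delta=1.0000 Bond=-12.6777
(3,3): Delta=1.0000 Bond=-12.6777
V0=16.9425

The replicating-portfolio and risk-neutral prices coincide; use p* = (1.21−0.65)/(1.36−0.65) = 0.7887 for the latter.
At maturity the claim pays: V(4,0)=0.0000, V(4,1)=0.0000, V(4,2)=3.4149, V(4,3)=23.9011, V(4,4)=66.7645
  t=3,j=0: stock 6.5910 → up 8.9638 (V=0.0000), down 4.2842 (V=0.0000). Price 0.0000; hedge Δ=0.0000, bond B=0.0000.
  t=3,j=1: stock 13.7904 → up 18.7549 (V=3.4149), down 8.9638 (V=0.0000). Price 2.2260; hedge Δ=0.3488, bond B=-2.5838.
  t=3,j=2: stock 28.8538 → up 39.2411 (V=23.9011), down 18.7549 (V=3.4149). Price 16.1761; hedge Δ=1.0000, bond B=-12.6777.
  t=3,j=3: stock 60.3709 → up 82.1045 (V=66.7645), down 39.2411 (V=23.9011). Price 47.6933; hedge Δ=1.0000, bond B=-12.6777.
  t=2,j=0: stock 10.1400 → up 13.7904 (V=2.2260), down 6.5910 (V=0.0000). Price 1.4510; hedge Δ=0.3092, bond B=-1.6842.
  t=2,j=1: stock 21.2160 → up 28.8538 (V=16.1761), down 13.7904 (V=2.2260). Price 10.9330; hedge Δ=0.9261, bond B=-8.7150.
  t=2,j=2: stock 44.3904 → up 60.3709 (V=47.6933), down 28.8538 (V=16.1761). Price 33.9130; hedge Δ=1.0000, bond B=-10.4774.
  t=1,j=0: stock 15.6000 → up 21.2160 (V=10.9330), down 10.1400 (V=1.4510). Price 7.3799; hedge Δ=0.8561, bond B=-5.9749.
  t=1,j=1: stock 32.6400 → up 44.3904 (V=33.9130), down 21.2160 (V=10.9330). Price 24.0149; hedge Δ=0.9916, bond B=-8.3513.
  t=0,j=0: stock 24.0000 → up 32.6400 (V=24.0149), down 15.6000 (V=7.3799). Price 16.9425; hedge Δ=0.9762, bond B=-6.4870.
Sanity check at the root: Δ(0,0)·S0 + B(0,0) reproduces V0 = 16.9425.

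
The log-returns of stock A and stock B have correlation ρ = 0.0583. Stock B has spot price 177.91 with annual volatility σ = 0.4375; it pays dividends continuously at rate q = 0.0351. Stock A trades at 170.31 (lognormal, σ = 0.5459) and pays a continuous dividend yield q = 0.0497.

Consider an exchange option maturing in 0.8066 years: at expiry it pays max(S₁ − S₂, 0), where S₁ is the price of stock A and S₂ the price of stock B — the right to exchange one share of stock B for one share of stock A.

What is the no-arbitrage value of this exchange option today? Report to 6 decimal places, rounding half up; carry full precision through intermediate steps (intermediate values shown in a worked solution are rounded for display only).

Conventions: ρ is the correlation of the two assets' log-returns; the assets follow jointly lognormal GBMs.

exchange price = 35.834349

σ_eff = √(σ₁² + σ₂² − 2ρσ₁σ₂) = √(0.5459² + 0.4375² − 2·0.0583·0.5459·0.4375) = 0.679386
d₁ = (ln(S₁/S₂) + (q₂ − q₁ + σ_eff²/2)T) / (σ_eff√T) = (ln(170.31/177.91) + (0.0351 − 0.0497 + 0.230783)·0.8066) / 0.610163 = 0.214230
d₂ = d₁ − σ_eff√T = 0.214230 − 0.610163 = -0.395932
N(d₁) = 0.584816,  N(d₂) = 0.346077
V = S₁·e^{−q₁T}·N(d₁) − S₂·e^{−q₂T}·N(d₂) = 95.686271 − 59.851922 = 35.834349
Key observation: the rate r is irrelevant here: denominating values in stock B turns the exchange into a ratio option on S₁/S₂, and discounting at r drops out.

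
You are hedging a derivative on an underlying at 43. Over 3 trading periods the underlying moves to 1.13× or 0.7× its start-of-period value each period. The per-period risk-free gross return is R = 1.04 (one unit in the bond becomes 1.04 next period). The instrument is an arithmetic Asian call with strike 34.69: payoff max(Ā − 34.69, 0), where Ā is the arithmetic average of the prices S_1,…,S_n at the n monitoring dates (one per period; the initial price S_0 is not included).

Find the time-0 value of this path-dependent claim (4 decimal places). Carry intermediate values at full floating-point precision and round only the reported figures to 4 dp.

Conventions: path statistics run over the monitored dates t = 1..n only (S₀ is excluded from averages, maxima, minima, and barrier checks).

No-arbitrage gives p* = (R−d)/(u−d) = 0.7907: enumerate every path, weight its payoff by its p*-probability, and discount by R^3.
Enumerate all 2^3 = 8 price paths (U = up ×1.13, D = down ×0.7); each path with k up-moves has probability p*^k·(1−p*)^(3−k).
DDD: Ā=21.9730, payoff=0.0000, prob=0.009169
UDD: Ā=35.4707, payoff=0.7807, prob=0.034638
DUD: Ā=29.3074, payoff=0.0000, prob=0.034638
UUD: Ā=47.3105, payoff=12.6205, prob=0.130856
DDU: Ā=24.9930, payoff=0.0000, prob=0.034638
UDU: Ā=40.3459, payoff=5.6559, prob=0.130856
DUU: Ā=34.1826, payoff=0.0000, prob=0.130856
UUU: Ā=55.1804, payoff=20.4904, prob=0.494346
Price = Σ prob·payoff / R^3 = 12.547988 / 1.124864 = 11.1551

price = 11.1551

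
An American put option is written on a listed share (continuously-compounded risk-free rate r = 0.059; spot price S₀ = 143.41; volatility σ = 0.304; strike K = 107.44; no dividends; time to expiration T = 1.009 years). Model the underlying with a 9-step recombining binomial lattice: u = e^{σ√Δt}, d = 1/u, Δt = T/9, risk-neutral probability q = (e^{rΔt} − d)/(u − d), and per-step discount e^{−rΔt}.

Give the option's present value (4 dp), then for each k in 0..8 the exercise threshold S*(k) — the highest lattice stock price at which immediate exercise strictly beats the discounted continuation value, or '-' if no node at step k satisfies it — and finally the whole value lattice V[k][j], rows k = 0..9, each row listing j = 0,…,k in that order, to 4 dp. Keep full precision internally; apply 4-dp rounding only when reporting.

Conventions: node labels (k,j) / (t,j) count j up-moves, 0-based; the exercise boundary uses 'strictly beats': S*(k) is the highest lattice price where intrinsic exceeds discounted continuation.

Δt=0.11211, u=1.10715, d=0.90322, q=0.50712, disc=e^(-rΔt)=0.99341
k=9 terminal: V=max(K-S,0) → 50.0648 37.1106 21.2317 1.7677 0.0000 0.0000 0.0000 0.0000 0.0000 0.0000
k=8: j=0 S=63.5229 intr=43.9171 cont=43.2087 V=43.9171[EX]; j=1 S=77.8651 intr=29.5749 cont=28.8666 V=29.5749[EX]; j=2 S=95.4454 intr=11.9946 cont=11.2863 V=11.9946[EX]; j=3 S=116.9950 intr=0.0000 cont=0.8655 V=0.8655[hold]; j=4 S=143.4100 intr=0.0000 cont=0.0000 V=0.0000[hold]; j=5 S=175.7890 intr=0.0000 cont=0.0000 V=0.0000[hold]; j=6 S=215.4785 intr=0.0000 cont=0.0000 V=0.0000[hold]; j=7 S=264.1290 intr=0.0000 cont=0.0000 V=0.0000[hold]; j=8 S=323.7638 intr=0.0000 cont=0.0000 V=0.0000[hold]  S*(8)=95.4454
k=7: j=0 S=70.3294 intr=37.1106 cont=36.4023 V=37.1106[EX]; j=1 S=86.2083 intr=21.2317 cont=20.5234 V=21.2317[EX]; j=2 S=105.6723 intr=1.7677 cont=6.3090 V=6.3090[hold]; j=3 S=129.5309 intr=0.0000 cont=0.4238 V=0.4238[hold]; j=4 S=158.7762 intr=0.0000 cont=0.0000 V=0.0000[hold]; j=5 S=194.6246 intr=0.0000 cont=0.0000 V=0.0000[hold]; j=6 S=238.5668 intr=0.0000 cont=0.0000 V=0.0000[hold]; j=7 S=292.4302 intr=0.0000 cont=0.0000 V=0.0000[hold]  S*(7)=86.2083
k=6: j=0 S=77.8651 intr=29.5749 cont=28.8666 V=29.5749[EX]; j=1 S=95.4454 intr=11.9946 cont=13.5740 V=13.5740[hold]; j=2 S=116.9950 intr=0.0000 cont=3.3026 V=3.3026[hold]; j=3 S=143.4100 intr=0.0000 cont=0.2075 V=0.2075[hold]; j=4 S=175.7890 intr=0.0000 cont=0.0000 V=0.0000[hold]; j=5 S=215.4785 intr=0.0000 cont=0.0000 V=0.0000[hold]; j=6 S=264.1290 intr=0.0000 cont=0.0000 V=0.0000[hold]  S*(6)=77.8651
k=5: j=0 S=86.2083 intr=21.2317 cont=21.3191 V=21.3191[hold]; j=1 S=105.6723 intr=1.7677 cont=8.3100 V=8.3100[hold]; j=2 S=129.5309 intr=0.0000 cont=1.7216 V=1.7216[hold]; j=3 S=158.7762 intr=0.0000 cont=0.1016 V=0.1016[hold]; j=4 S=194.6246 intr=0.0000 cont=0.0000 V=0.0000[hold]; j=5 S=238.5668 intr=0.0000 cont=0.0000 V=0.0000[hold]  S*(5)=-
k=4: j=0 S=95.4454 intr=11.9946 cont=14.6249 V=14.6249[hold]; j=1 S=116.9950 intr=0.0000 cont=4.9362 V=4.9362[hold]; j=2 S=143.4100 intr=0.0000 cont=0.8941 V=0.8941[hold]; j=3 S=175.7890 intr=0.0000 cont=0.0497 V=0.0497[hold]; j=4 S=215.4785 intr=0.0000 cont=0.0000 V=0.0000[hold]  S*(4)=-
k=3: j=0 S=105.6723 intr=1.7677 cont=9.6475 V=9.6475[hold]; j=1 S=129.5309 intr=0.0000 cont=2.8673 V=2.8673[hold]; j=2 S=158.7762 intr=0.0000 cont=0.4629 V=0.4629[hold]; j=3 S=194.6246 intr=0.0000 cont=0.0244 V=0.0244[hold]  S*(3)=-
k=2: j=0 S=116.9950 intr=0.0000 cont=6.1682 V=6.1682[hold]; j=1 S=143.4100 intr=0.0000 cont=1.6371 V=1.6371[hold]; j=2 S=175.7890 intr=0.0000 cont=0.2389 V=0.2389[hold]  S*(2)=-
k=1: j=0 S=129.5309 intr=0.0000 cont=3.8449 V=3.8449[hold]; j=1 S=158.7762 intr=0.0000 cont=0.9219 V=0.9219[hold]  S*(1)=-
k=0: j=0 S=143.4100 intr=0.0000 cont=2.3470 V=2.3470[hold]  S*(0)=-

price = 2.3470
boundary = - - - - - - 77.8651 86.2083 95.4454
tree:
2.3470
3.8449 0.9219
6.1682 1.6371 0.2389
9.6475 2.8673 0.4629 0.0244
14.6249 4.9362 0.8941 0.0497 0.0000
21.3191 8.3100 1.7216 0.1016 0.0000 0.0000
29.5749 13.5740 3.3026 0.2075 0.0000 0.0000 0.0000
37.1106 21.2317 6.3090 0.4238 0.0000 0.0000 0.0000 0.0000
43.9171 29.5749 11.9946 0.8655 0.0000 0.0000 0.0000 0.0000 0.0000
50.0648 37.1106 21.2317 1.7677 0.0000 0.0000 0.0000 0.0000 0.0000 0.0000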